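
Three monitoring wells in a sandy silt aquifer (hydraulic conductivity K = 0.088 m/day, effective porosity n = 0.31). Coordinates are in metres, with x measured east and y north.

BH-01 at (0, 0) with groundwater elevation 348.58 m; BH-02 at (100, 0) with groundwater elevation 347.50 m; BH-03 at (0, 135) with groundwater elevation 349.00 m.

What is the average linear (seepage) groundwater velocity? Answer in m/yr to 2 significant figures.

∂h/∂x = (347.50 − 348.58) / (100 − 0) = -0.01080
∂h/∂y = (349.00 − 348.58) / (135 − 0) = +0.003111
|∇h| = √(-0.01080² + 0.003111²) = 0.01124
Seepage velocity v = K·i/n = 0.088 × 0.01124 / 0.31 = 0.003191 m/day = 1.166 m/yr.

1.2 m/yr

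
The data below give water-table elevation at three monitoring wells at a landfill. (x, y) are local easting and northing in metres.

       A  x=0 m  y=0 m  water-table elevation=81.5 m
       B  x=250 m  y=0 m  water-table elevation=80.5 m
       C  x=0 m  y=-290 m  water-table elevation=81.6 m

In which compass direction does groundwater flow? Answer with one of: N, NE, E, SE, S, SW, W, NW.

E

∂h/∂x = (80.5 − 81.5) / (250 − 0) = -0.004000
∂h/∂y = (81.6 − 81.5) / (-290 − 0) = -0.0003448
Flow = −∇h = (+0.004000 east, +0.0003448 north), which points east.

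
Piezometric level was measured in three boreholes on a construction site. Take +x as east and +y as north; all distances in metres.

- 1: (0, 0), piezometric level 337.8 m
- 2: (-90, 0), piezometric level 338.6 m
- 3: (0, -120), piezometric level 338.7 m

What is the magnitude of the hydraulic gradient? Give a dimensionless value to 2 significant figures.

∂h/∂x = (338.6 − 337.8) / (-90 − 0) = -0.008889
∂h/∂y = (338.7 − 337.8) / (-120 − 0) = -0.007500
|∇h| = √(-0.008889² + -0.007500²) = 0.01163

0.012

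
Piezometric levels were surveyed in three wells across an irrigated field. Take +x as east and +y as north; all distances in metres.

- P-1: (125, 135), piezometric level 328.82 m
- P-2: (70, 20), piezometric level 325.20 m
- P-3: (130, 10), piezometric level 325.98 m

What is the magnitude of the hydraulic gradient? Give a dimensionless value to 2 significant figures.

Differences from P-1: to P-2 (Δx, Δy, Δh) = (-55, -115, -3.62); to P-3 = (5, -125, -2.84).
Solve a·Δx + b·Δy = Δh: det = (-55)·(-125) − 5·(-115) = 7450.
∂h/∂x = [(-3.62)·(-125) − (-2.84)·(-115)] / 7450 = +0.01690
∂h/∂y = [(-55)·(-2.84) − 5·(-3.62)] / 7450 = +0.02340
|∇h| = √(0.01690² + 0.02340²) = 0.02886

0.029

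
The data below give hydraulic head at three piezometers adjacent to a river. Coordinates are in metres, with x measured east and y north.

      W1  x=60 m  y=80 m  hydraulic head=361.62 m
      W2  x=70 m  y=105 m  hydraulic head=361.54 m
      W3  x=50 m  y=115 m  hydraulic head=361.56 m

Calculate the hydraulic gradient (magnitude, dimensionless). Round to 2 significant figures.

0.0032

With h = a·x + b·y + c and W1 as origin, the differences give:
  10·a + 25·b = -0.08
  (-10)·a + 35·b = -0.06
Eliminate b (×35 and ×25, subtract): 600·a = -1.300 → a = ∂h/∂x = -0.002167
Back-substitute: b = ∂h/∂y = -0.002333.
|∇h| = √(-0.002167² + -0.002333²) = 0.003184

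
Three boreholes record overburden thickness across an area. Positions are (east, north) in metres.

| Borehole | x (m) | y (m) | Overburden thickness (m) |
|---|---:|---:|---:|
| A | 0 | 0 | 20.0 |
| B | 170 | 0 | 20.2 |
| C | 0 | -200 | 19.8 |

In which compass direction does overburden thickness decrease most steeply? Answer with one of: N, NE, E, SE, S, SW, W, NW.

SW

∂d/∂x = (20.2 − 20.0) / (170 − 0) = +0.001176
∂d/∂y = (19.8 − 20.0) / (-200 − 0) = +0.0010000
Steepest decrease is along −∇f = (-0.001176 E, -0.0010000 N) → southwest.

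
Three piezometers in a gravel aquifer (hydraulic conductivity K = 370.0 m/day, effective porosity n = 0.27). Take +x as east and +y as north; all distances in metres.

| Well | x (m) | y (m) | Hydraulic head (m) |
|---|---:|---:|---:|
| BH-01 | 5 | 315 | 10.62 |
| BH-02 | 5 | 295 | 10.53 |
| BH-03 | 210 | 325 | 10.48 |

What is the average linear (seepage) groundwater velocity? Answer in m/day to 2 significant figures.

6.3 m/day

Taking BH-01 as reference: BH-02−BH-01 = (0, -20, -0.09); BH-03−BH-01 = (205, 10, -0.14).
Solve a·Δx + b·Δy = Δh: det = 0·10 − 205·(-20) = 4100.
∂h/∂x = [(-0.09)·10 − (-0.14)·(-20)] / 4100 = -0.0009024
∂h/∂y = [0·(-0.14) − 205·(-0.09)] / 4100 = +0.004500
|∇h| = √(-0.0009024² + 0.004500²) = 0.00459
Seepage velocity v = K·i/n = 370.0 × 0.00459 / 0.27 = 6.29 m/day.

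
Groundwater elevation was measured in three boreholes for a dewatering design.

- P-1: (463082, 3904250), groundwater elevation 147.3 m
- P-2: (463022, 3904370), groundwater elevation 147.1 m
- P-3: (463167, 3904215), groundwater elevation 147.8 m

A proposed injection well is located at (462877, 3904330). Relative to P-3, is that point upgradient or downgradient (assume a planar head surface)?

downgradient

Differences from P-1: to P-2 (Δx, Δy, Δh) = (-60, 120, -0.2); to P-3 = (85, -35, +0.5).
Determinant of the coordinate differences = (-60)·(-35) − 85·120 = -8100.
∂h/∂x = [(-0.2)·(-35) − (+0.5)·120] / -8100 = +0.006543
∂h/∂y = [(-60)·(+0.5) − 85·(-0.2)] / -8100 = +0.001605
Head at (462877, 3904330) = 147.3 + (+0.006543)·(-205) + (+0.001605)·(80) = 146.09 m.
That is lower than the 147.8 m at P-3, so the point is downgradient.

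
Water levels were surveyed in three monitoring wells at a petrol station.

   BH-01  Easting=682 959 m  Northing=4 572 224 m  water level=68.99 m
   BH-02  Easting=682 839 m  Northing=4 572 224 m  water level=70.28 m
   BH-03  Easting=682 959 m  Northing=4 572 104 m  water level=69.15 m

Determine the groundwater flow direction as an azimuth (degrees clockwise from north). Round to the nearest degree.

083°

∂h/∂x = (70.28 − 68.99) / (682839 − 682959) = -0.01075
∂h/∂y = (69.15 − 68.99) / (4572104 − 4572224) = -0.001333
Flow direction (−∇h) has components (+0.01075 E, +0.001333 N).
Azimuth = atan2(E, N) = atan2(+0.01075, +0.001333) = 82.9° ≈ 083°.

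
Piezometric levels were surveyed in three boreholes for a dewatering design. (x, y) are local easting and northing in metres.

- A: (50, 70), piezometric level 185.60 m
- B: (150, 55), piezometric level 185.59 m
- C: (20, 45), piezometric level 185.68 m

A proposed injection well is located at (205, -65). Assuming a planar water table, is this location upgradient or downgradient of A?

upgradient

With h = a·x + b·y + c and A as origin, the differences give:
  100·a + (-15)·b = -0.01
  (-30)·a + (-25)·b = +0.08
Eliminate b (×(-25) and ×(-15), subtract): -2950·a = 1.450 → a = ∂h/∂x = -0.0004915
Back-substitute: b = ∂h/∂y = -0.002610.
Head at (205, -65) = 185.60 + (-0.0004915)·(155) + (-0.002610)·(-135) = 185.88 m.
That is higher than the 185.60 m at A, so the point is upgradient.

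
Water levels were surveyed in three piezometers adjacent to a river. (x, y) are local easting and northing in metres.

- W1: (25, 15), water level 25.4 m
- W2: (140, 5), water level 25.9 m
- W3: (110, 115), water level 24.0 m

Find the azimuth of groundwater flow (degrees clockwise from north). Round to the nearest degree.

Differences from W1: to W2 (Δx, Δy, Δh) = (115, -10, +0.5); to W3 = (85, 100, -1.4).
Solve a·Δx + b·Δy = Δh: det = 115·100 − 85·(-10) = 12350.
∂h/∂x = [(+0.5)·100 − (-1.4)·(-10)] / 12350 = +0.002915
∂h/∂y = [115·(-1.4) − 85·(+0.5)] / 12350 = -0.01648
Flow direction (−∇h) has components (-0.002915 E, +0.01648 N).
Azimuth = atan2(E, N) = atan2(-0.002915, +0.01648) = 350.0° ≈ 350°.

350°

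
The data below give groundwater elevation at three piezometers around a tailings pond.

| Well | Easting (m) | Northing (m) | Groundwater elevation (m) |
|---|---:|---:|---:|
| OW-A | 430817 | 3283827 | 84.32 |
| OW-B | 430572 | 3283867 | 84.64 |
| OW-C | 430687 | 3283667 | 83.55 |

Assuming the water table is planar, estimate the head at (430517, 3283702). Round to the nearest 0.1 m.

83.8 m

With h = a·x + b·y + c and OW-A as origin, the differences give:
  (-245)·a + 40·b = +0.32
  (-130)·a + (-160)·b = -0.77
Eliminate b (×(-160) and ×40, subtract): 44400·a = -20.400 → a = ∂h/∂x = -0.0004595
Back-substitute: b = ∂h/∂y = +0.005186.
h(430517, 3283702) = 84.32 + (-0.0004595)·(-300) + (+0.005186)·(-125) = 84.32 +0.138 -0.648 = 83.810 m.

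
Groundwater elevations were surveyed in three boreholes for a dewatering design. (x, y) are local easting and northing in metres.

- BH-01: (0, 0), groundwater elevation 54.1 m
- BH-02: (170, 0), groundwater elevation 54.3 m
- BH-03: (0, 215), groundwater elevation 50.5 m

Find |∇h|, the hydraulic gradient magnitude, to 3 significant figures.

∂h/∂x = (54.3 − 54.1) / (170 − 0) = +0.001176
∂h/∂y = (50.5 − 54.1) / (215 − 0) = -0.01674
|∇h| = √(0.001176² + -0.01674²) = 0.01678

0.0168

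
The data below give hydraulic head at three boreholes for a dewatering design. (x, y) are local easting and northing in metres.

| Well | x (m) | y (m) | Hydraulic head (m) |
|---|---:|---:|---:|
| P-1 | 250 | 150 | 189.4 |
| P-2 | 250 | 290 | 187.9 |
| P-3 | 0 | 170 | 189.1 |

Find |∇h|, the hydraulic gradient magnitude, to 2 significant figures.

Taking P-1 as reference: P-2−P-1 = (0, 140, -1.5); P-3−P-1 = (-250, 20, -0.3).
Solve a·Δx + b·Δy = Δh: det = 0·20 − (-250)·140 = 35000.
∂h/∂x = [(-1.5)·20 − (-0.3)·140] / 35000 = +0.0003429
∂h/∂y = [0·(-0.3) − (-250)·(-1.5)] / 35000 = -0.01071
|∇h| = √(0.0003429² + -0.01071²) = 0.01072

0.011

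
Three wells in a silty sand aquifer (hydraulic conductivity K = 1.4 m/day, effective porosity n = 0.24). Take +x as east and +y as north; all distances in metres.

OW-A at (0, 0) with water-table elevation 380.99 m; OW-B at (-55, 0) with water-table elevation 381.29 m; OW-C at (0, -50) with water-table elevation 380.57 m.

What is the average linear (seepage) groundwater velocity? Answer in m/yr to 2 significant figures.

∂h/∂x = (381.29 − 380.99) / (-55 − 0) = -0.005455
∂h/∂y = (380.57 − 380.99) / (-50 − 0) = +0.008400
|∇h| = √(-0.005455² + 0.008400²) = 0.01002
Seepage velocity v = K·i/n = 1.4 × 0.01002 / 0.24 = 0.05845 m/day = 21.35 m/yr.

21 m/yr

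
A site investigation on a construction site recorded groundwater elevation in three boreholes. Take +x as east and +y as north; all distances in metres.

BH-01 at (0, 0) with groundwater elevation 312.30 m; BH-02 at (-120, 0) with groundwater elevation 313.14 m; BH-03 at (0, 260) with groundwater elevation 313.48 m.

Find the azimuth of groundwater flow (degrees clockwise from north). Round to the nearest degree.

∂h/∂x = (313.14 − 312.30) / (-120 − 0) = -0.007000
∂h/∂y = (313.48 − 312.30) / (260 − 0) = +0.004538
Flow direction (−∇h) has components (+0.007000 E, -0.004538 N).
Azimuth = atan2(E, N) = atan2(+0.007000, -0.004538) = 123.0° ≈ 123°.

123°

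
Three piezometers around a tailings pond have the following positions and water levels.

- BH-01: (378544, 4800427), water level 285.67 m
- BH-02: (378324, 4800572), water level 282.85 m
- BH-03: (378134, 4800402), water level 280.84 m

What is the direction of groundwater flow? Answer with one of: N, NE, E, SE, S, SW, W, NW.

W

Three-point gradient (reference BH-01): Δ to BH-02 = (-220, 145, -2.82), Δ to BH-03 = (-410, -25, -4.83).
∂h/∂x = +0.01187, ∂h/∂y = -0.001441 (det = 64950).
Flow = −∇h = (-0.01187 east, +0.001441 north), which points west.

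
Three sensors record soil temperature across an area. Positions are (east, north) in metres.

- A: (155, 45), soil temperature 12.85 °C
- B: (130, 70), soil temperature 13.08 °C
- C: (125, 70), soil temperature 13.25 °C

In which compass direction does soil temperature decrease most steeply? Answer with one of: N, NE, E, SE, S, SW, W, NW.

NE

Three-point gradient (reference A): Δ to B = (-25, 25, +0.23), Δ to C = (-30, 25, +0.40).
∂T/∂x = -0.03400, ∂T/∂y = -0.02480 (det = 125).
Steepest decrease is along −∇f = (+0.03400 E, +0.02480 N) → northeast.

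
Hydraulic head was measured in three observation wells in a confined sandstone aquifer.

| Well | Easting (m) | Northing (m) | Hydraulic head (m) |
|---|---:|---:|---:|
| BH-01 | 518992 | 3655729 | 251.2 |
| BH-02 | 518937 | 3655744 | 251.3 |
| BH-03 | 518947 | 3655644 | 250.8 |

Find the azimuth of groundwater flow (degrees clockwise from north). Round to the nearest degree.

175°

Taking BH-01 as reference: BH-02−BH-01 = (-55, 15, +0.1); BH-03−BH-01 = (-45, -85, -0.4).
Determinant of the coordinate differences = (-55)·(-85) − (-45)·15 = 5350.
∂h/∂x = [(+0.1)·(-85) − (-0.4)·15] / 5350 = -0.0004673
∂h/∂y = [(-55)·(-0.4) − (-45)·(+0.1)] / 5350 = +0.004953
Flow direction (−∇h) has components (+0.0004673 E, -0.004953 N).
Azimuth = atan2(E, N) = atan2(+0.0004673, -0.004953) = 174.6° ≈ 175°.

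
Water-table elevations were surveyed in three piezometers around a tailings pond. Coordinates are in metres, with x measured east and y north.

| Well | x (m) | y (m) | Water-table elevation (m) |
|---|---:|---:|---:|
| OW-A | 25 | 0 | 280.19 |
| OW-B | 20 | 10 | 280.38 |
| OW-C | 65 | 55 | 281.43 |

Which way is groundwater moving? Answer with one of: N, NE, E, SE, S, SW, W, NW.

With h = a·x + b·y + c and OW-A as origin, the differences give:
  (-5)·a + 10·b = +0.19
  40·a + 55·b = +1.24
Eliminate b (×55 and ×10, subtract): -675·a = -1.950 → a = ∂h/∂x = +0.002889
Back-substitute: b = ∂h/∂y = +0.02044.
Flow = −∇h = (-0.002889 east, -0.02044 north), which points south.

S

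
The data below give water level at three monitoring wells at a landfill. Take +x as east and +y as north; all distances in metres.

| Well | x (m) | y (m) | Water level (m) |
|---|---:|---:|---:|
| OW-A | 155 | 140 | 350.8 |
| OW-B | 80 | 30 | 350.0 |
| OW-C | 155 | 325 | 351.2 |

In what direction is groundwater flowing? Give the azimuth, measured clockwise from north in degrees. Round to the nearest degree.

254°

Differences from OW-A: to OW-B (Δx, Δy, Δh) = (-75, -110, -0.8); to OW-C = (0, 185, +0.4).
Determinant of the coordinate differences = (-75)·185 − 0·(-110) = -13875.
∂h/∂x = [(-0.8)·185 − (+0.4)·(-110)] / -13875 = +0.007495
∂h/∂y = [(-75)·(+0.4) − 0·(-0.8)] / -13875 = +0.002162
Flow direction (−∇h) has components (-0.007495 E, -0.002162 N).
Azimuth = atan2(E, N) = atan2(-0.007495, -0.002162) = 253.9° ≈ 254°.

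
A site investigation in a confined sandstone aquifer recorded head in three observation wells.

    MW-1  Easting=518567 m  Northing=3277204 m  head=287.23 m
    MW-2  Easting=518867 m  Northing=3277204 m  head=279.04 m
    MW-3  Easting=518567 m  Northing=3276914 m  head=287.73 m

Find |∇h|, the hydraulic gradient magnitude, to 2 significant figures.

∂h/∂x = (279.04 − 287.23) / (518867 − 518567) = -0.02730
∂h/∂y = (287.73 − 287.23) / (3276914 − 3277204) = -0.001724
|∇h| = √(-0.02730² + -0.001724²) = 0.02735

0.027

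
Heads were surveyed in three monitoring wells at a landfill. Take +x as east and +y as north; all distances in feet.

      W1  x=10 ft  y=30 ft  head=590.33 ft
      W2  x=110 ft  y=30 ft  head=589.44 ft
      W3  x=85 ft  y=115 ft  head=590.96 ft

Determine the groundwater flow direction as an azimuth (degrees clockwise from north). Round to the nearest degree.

Differences from W1: to W2 (Δx, Δy, Δh) = (100, 0, -0.89); to W3 = (75, 85, +0.63).
Determinant of the coordinate differences = 100·85 − 75·0 = 8500.
∂h/∂x = [(-0.89)·85 − (+0.63)·0] / 8500 = -0.008900
∂h/∂y = [100·(+0.63) − 75·(-0.89)] / 8500 = +0.01526
Flow direction (−∇h) has components (+0.008900 E, -0.01526 N).
Azimuth = atan2(E, N) = atan2(+0.008900, -0.01526) = 149.8° ≈ 150°.

150°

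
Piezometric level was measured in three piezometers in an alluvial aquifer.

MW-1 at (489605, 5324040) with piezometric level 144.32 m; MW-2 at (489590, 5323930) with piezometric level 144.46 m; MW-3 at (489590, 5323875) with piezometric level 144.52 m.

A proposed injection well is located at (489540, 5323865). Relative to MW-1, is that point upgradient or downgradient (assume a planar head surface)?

Three-point gradient (reference MW-1): Δ to MW-2 = (-15, -110, +0.14), Δ to MW-3 = (-15, -165, +0.20).
∂h/∂x = -0.001333, ∂h/∂y = -0.001091 (det = 825).
Head at (489540, 5323865) = 144.32 + (-0.001333)·(-65) + (-0.001091)·(-175) = 144.60 m.
That is higher than the 144.32 m at MW-1, so the point is upgradient.

upgradient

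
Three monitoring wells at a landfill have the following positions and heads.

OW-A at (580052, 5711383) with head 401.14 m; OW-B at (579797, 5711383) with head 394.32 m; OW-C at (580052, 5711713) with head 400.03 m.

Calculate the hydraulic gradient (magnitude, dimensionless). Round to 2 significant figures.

0.027

∂h/∂x = (394.32 − 401.14) / (579797 − 580052) = +0.02675
∂h/∂y = (400.03 − 401.14) / (5711713 − 5711383) = -0.003364
|∇h| = √(0.02675² + -0.003364²) = 0.02696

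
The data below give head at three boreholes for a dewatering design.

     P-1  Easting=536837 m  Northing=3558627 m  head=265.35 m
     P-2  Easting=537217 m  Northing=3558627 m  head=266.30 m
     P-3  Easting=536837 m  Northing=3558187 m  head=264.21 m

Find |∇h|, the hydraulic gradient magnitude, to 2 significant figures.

0.0036

∂h/∂x = (266.30 − 265.35) / (537217 − 536837) = +0.002500
∂h/∂y = (264.21 − 265.35) / (3558187 − 3558627) = +0.002591
|∇h| = √(0.002500² + 0.002591²) = 0.0036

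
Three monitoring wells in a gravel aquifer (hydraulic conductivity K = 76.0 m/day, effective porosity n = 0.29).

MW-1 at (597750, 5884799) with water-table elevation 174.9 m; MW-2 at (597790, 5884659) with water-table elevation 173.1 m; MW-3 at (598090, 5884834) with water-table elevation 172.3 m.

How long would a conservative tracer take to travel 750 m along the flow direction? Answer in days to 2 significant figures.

210 days

Taking MW-1 as reference: MW-2−MW-1 = (40, -140, -1.8); MW-3−MW-1 = (340, 35, -2.6).
Solve a·Δx + b·Δy = Δh: det = 40·35 − 340·(-140) = 49000.
∂h/∂x = [(-1.8)·35 − (-2.6)·(-140)] / 49000 = -0.008714
∂h/∂y = [40·(-2.6) − 340·(-1.8)] / 49000 = +0.01037
|∇h| = √(-0.008714² + 0.01037²) = 0.01355
Seepage velocity v = K·i/n = 76.0 × 0.01355 / 0.29 = 3.551 m/day.
t = 750 / 3.551 = 211.2 days.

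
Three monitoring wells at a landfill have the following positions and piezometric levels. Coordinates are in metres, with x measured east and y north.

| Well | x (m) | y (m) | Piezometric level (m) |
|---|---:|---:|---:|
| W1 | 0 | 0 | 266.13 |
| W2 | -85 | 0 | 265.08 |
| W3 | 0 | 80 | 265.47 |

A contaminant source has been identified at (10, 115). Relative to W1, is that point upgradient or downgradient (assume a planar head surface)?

∂h/∂x = (265.08 − 266.13) / (-85 − 0) = +0.01235
∂h/∂y = (265.47 − 266.13) / (80 − 0) = -0.008250
Head at (10, 115) = 266.13 + (+0.01235)·(10) + (-0.008250)·(115) = 265.30 m.
That is lower than the 266.13 m at W1, so the point is downgradient.

downgradient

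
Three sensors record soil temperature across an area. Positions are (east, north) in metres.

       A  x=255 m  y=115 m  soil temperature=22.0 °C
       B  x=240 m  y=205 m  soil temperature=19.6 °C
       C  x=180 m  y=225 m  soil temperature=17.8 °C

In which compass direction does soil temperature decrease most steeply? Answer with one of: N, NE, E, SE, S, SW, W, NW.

NW

Taking A as reference: B−A = (-15, 90, -2.4); C−A = (-75, 110, -4.2).
Determinant of the coordinate differences = (-15)·110 − (-75)·90 = 5100.
∂T/∂x = [(-2.4)·110 − (-4.2)·90] / 5100 = +0.02235
∂T/∂y = [(-15)·(-4.2) − (-75)·(-2.4)] / 5100 = -0.02294
Steepest decrease is along −∇f = (-0.02235 E, +0.02294 N) → northwest.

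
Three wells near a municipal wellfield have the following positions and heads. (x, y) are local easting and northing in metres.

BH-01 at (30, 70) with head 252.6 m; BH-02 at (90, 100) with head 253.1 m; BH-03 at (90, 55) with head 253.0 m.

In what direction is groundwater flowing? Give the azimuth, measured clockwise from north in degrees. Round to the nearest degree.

253°

Taking BH-01 as reference: BH-02−BH-01 = (60, 30, +0.5); BH-03−BH-01 = (60, -15, +0.4).
Solve a·Δx + b·Δy = Δh: det = 60·(-15) − 60·30 = -2700.
∂h/∂x = [(+0.5)·(-15) − (+0.4)·30] / -2700 = +0.007222
∂h/∂y = [60·(+0.4) − 60·(+0.5)] / -2700 = +0.002222
Flow direction (−∇h) has components (-0.007222 E, -0.002222 N).
Azimuth = atan2(E, N) = atan2(-0.007222, -0.002222) = 252.9° ≈ 253°.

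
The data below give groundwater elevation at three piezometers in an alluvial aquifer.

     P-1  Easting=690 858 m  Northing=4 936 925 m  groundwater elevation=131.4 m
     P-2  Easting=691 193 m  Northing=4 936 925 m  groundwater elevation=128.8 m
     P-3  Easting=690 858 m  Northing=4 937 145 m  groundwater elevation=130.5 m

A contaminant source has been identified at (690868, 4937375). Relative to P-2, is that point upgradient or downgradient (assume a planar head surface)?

∂h/∂x = (128.8 − 131.4) / (691193 − 690858) = -0.007761
∂h/∂y = (130.5 − 131.4) / (4937145 − 4936925) = -0.004091
Head at (690868, 4937375) = 131.4 + (-0.007761)·(10) + (-0.004091)·(450) = 129.48 m.
That is higher than the 128.8 m at P-2, so the point is upgradient.

upgradient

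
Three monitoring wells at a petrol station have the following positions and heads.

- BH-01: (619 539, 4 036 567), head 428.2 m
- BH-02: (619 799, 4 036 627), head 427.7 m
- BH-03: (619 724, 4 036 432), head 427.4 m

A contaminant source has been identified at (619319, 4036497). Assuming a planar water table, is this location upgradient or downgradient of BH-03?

upgradient

Differences from BH-01: to BH-02 (Δx, Δy, Δh) = (260, 60, -0.5); to BH-03 = (185, -135, -0.8).
Solve a·Δx + b·Δy = Δh: det = 260·(-135) − 185·60 = -46200.
∂h/∂x = [(-0.5)·(-135) − (-0.8)·60] / -46200 = -0.002500
∂h/∂y = [260·(-0.8) − 185·(-0.5)] / -46200 = +0.002500
Head at (619319, 4036497) = 428.2 + (-0.002500)·(-220) + (+0.002500)·(-70) = 428.57 m.
That is higher than the 427.4 m at BH-03, so the point is upgradient.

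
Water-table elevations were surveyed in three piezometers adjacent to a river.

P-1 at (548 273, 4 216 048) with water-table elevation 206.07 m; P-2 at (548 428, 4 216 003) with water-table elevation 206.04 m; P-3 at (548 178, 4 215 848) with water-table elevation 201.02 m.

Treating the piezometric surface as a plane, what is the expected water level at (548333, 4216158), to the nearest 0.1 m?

Taking P-1 as reference: P-2−P-1 = (155, -45, -0.03); P-3−P-1 = (-95, -200, -5.05).
Determinant of the coordinate differences = 155·(-200) − (-95)·(-45) = -35275.
∂h/∂x = [(-0.03)·(-200) − (-5.05)·(-45)] / -35275 = +0.006272
∂h/∂y = [155·(-5.05) − (-95)·(-0.03)] / -35275 = +0.02227
h(548333, 4216158) = 206.07 + (+0.006272)·(60) + (+0.02227)·(110) = 206.07 +0.376 +2.450 = 208.896 m.

208.9 m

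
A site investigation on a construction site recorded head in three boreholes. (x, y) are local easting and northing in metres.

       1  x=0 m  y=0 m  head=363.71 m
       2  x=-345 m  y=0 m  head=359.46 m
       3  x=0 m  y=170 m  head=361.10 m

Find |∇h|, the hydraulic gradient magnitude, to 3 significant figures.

∂h/∂x = (359.46 − 363.71) / (-345 − 0) = +0.01232
∂h/∂y = (361.10 − 363.71) / (170 − 0) = -0.01535
|∇h| = √(0.01232² + -0.01535²) = 0.01968

0.0197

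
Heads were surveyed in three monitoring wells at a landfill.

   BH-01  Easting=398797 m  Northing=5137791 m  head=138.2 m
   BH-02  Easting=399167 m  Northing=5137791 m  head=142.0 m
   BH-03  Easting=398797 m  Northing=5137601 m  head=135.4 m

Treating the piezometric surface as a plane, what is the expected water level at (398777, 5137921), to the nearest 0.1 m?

∂h/∂x = (142.0 − 138.2) / (399167 − 398797) = +0.01027
∂h/∂y = (135.4 − 138.2) / (5137601 − 5137791) = +0.01474
h(398777, 5137921) = 138.2 + (+0.01027)·(-20) + (+0.01474)·(130) = 138.2 -0.205 +1.916 = 139.910 m.

139.9 m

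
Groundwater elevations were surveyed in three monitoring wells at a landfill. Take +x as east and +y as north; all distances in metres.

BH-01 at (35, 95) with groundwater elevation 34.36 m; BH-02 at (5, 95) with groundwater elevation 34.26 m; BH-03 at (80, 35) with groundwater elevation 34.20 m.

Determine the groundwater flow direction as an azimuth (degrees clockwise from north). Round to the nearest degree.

Taking BH-01 as reference: BH-02−BH-01 = (-30, 0, -0.10); BH-03−BH-01 = (45, -60, -0.16).
Solve a·Δx + b·Δy = Δh: det = (-30)·(-60) − 45·0 = 1800.
∂h/∂x = [(-0.10)·(-60) − (-0.16)·0] / 1800 = +0.003333
∂h/∂y = [(-30)·(-0.16) − 45·(-0.10)] / 1800 = +0.005167
Flow direction (−∇h) has components (-0.003333 E, -0.005167 N).
Azimuth = atan2(E, N) = atan2(-0.003333, -0.005167) = 212.8° ≈ 213°.

213°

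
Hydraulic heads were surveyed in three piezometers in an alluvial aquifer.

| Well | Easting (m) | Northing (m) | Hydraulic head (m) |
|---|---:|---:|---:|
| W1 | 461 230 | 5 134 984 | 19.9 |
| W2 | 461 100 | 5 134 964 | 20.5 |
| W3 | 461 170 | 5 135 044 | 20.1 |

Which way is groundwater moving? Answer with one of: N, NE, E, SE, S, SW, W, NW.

Taking W1 as reference: W2−W1 = (-130, -20, +0.6); W3−W1 = (-60, 60, +0.2).
Solve a·Δx + b·Δy = Δh: det = (-130)·60 − (-60)·(-20) = -9000.
∂h/∂x = [(+0.6)·60 − (+0.2)·(-20)] / -9000 = -0.004444
∂h/∂y = [(-130)·(+0.2) − (-60)·(+0.6)] / -9000 = -0.001111
Flow = −∇h = (+0.004444 east, +0.001111 north), which points east.

E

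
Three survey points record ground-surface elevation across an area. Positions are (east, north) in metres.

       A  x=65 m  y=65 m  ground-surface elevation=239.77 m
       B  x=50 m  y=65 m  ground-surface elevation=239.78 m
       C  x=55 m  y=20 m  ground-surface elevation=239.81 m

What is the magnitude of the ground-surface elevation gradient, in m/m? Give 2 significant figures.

0.00100 m/m

Taking A as reference: B−A = (-15, 0, +0.01); C−A = (-10, -45, +0.04).
Determinant of the coordinate differences = (-15)·(-45) − (-10)·0 = 675.
∂z/∂x = [(+0.01)·(-45) − (+0.04)·0] / 675 = -0.0006667
∂z/∂y = [(-15)·(+0.04) − (-10)·(+0.01)] / 675 = -0.0007407
|∇f| = √(-0.0006667² + -0.0007407²) = 0.0009966 m/m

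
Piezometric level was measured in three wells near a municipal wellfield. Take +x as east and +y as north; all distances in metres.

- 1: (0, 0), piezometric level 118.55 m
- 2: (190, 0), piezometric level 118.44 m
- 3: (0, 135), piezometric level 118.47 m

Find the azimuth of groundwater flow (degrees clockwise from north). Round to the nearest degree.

∂h/∂x = (118.44 − 118.55) / (190 − 0) = -0.0005789
∂h/∂y = (118.47 − 118.55) / (135 − 0) = -0.0005926
Flow direction (−∇h) has components (+0.0005789 E, +0.0005926 N).
Azimuth = atan2(E, N) = atan2(+0.0005789, +0.0005926) = 44.3° ≈ 044°.

044°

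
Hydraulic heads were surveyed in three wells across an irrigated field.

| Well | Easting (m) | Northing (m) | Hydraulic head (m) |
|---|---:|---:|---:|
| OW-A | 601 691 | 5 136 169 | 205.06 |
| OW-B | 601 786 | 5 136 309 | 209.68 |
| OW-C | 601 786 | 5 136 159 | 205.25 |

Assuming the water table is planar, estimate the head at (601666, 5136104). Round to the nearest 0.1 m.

Taking OW-A as reference: OW-B−OW-A = (95, 140, +4.62); OW-C−OW-A = (95, -10, +0.19).
Determinant of the coordinate differences = 95·(-10) − 95·140 = -14250.
∂h/∂x = [(+4.62)·(-10) − (+0.19)·140] / -14250 = +0.005109
∂h/∂y = [95·(+0.19) − 95·(+4.62)] / -14250 = +0.02953
h(601666, 5136104) = 205.06 + (+0.005109)·(-25) + (+0.02953)·(-65) = 205.06 -0.128 -1.920 = 203.013 m.

203.0 m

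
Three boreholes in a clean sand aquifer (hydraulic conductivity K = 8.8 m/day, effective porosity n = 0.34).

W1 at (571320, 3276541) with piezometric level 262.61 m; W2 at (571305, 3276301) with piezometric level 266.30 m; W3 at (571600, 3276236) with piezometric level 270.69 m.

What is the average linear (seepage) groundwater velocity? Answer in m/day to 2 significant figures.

With h = a·x + b·y + c and W1 as origin, the differences give:
  (-15)·a + (-240)·b = +3.69
  280·a + (-305)·b = +8.08
Eliminate b (×(-305) and ×(-240), subtract): 71775·a = 813.750 → a = ∂h/∂x = +0.01134
Back-substitute: b = ∂h/∂y = -0.01608.
|∇h| = √(0.01134² + -0.01608²) = 0.01968
Seepage velocity v = K·i/n = 8.8 × 0.01968 / 0.34 = 0.5094 m/day.

0.51 m/day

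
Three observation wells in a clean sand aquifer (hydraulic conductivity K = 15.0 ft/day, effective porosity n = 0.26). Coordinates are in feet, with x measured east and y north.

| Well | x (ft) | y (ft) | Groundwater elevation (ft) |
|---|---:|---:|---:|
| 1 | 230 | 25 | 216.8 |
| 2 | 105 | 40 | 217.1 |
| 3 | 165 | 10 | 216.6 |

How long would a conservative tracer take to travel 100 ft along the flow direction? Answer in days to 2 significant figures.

110 days

Differences from 1: to 2 (Δx, Δy, Δh) = (-125, 15, +0.3); to 3 = (-65, -15, -0.2).
Determinant of the coordinate differences = (-125)·(-15) − (-65)·15 = 2850.
∂h/∂x = [(+0.3)·(-15) − (-0.2)·15] / 2850 = -0.0005263
∂h/∂y = [(-125)·(-0.2) − (-65)·(+0.3)] / 2850 = +0.01561
|∇h| = √(-0.0005263² + 0.01561²) = 0.01562
Seepage velocity v = K·i/n = 15.0 × 0.01562 / 0.26 = 0.9012 ft/day.
t = 100 / 0.9012 = 111 days.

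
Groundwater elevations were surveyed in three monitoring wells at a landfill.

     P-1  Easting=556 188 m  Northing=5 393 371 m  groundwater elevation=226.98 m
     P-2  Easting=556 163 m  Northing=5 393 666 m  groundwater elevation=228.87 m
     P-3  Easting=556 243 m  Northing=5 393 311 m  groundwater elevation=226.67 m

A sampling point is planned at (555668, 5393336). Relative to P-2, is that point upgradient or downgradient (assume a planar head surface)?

With h = a·x + b·y + c and P-1 as origin, the differences give:
  (-25)·a + 295·b = +1.89
  55·a + (-60)·b = -0.31
Eliminate b (×(-60) and ×295, subtract): -14725·a = -21.950 → a = ∂h/∂x = +0.001491
Back-substitute: b = ∂h/∂y = +0.006533.
Head at (555668, 5393336) = 226.98 + (+0.001491)·(-520) + (+0.006533)·(-35) = 225.98 m.
That is lower than the 228.87 m at P-2, so the point is downgradient.

downgradient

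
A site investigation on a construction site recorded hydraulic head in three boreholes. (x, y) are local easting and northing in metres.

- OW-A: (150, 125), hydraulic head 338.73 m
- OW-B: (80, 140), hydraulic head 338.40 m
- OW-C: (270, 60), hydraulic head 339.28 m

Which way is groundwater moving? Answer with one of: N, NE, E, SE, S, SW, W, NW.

Differences from OW-A: to OW-B (Δx, Δy, Δh) = (-70, 15, -0.33); to OW-C = (120, -65, +0.55).
Determinant of the coordinate differences = (-70)·(-65) − 120·15 = 2750.
∂h/∂x = [(-0.33)·(-65) − (+0.55)·15] / 2750 = +0.004800
∂h/∂y = [(-70)·(+0.55) − 120·(-0.33)] / 2750 = +0.0004000
Flow = −∇h = (-0.004800 east, -0.0004000 north), which points west.

W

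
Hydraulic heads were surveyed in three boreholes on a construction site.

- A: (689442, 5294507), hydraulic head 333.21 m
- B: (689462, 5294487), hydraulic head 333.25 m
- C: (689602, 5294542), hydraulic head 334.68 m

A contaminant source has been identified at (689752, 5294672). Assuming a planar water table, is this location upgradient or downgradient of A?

upgradient

Taking A as reference: B−A = (20, -20, +0.04); C−A = (160, 35, +1.47).
Solve a·Δx + b·Δy = Δh: det = 20·35 − 160·(-20) = 3900.
∂h/∂x = [(+0.04)·35 − (+1.47)·(-20)] / 3900 = +0.007897
∂h/∂y = [20·(+1.47) − 160·(+0.04)] / 3900 = +0.005897
Head at (689752, 5294672) = 333.21 + (+0.007897)·(310) + (+0.005897)·(165) = 336.63 m.
That is higher than the 333.21 m at A, so the point is upgradient.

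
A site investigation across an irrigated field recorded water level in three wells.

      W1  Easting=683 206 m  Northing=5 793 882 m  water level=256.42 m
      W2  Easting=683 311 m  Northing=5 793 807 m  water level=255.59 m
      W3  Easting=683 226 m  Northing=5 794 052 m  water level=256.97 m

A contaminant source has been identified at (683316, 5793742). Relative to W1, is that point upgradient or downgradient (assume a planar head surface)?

downgradient

Differences from W1: to W2 (Δx, Δy, Δh) = (105, -75, -0.83); to W3 = (20, 170, +0.55).
Determinant of the coordinate differences = 105·170 − 20·(-75) = 19350.
∂h/∂x = [(-0.83)·170 − (+0.55)·(-75)] / 19350 = -0.005160
∂h/∂y = [105·(+0.55) − 20·(-0.83)] / 19350 = +0.003842
Head at (683316, 5793742) = 256.42 + (-0.005160)·(110) + (+0.003842)·(-140) = 255.31 m.
That is lower than the 256.42 m at W1, so the point is downgradient.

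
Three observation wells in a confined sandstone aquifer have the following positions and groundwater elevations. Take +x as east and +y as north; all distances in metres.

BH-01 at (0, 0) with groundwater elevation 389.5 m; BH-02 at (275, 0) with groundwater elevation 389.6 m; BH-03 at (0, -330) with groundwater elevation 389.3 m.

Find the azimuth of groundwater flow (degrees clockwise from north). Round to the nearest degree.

∂h/∂x = (389.6 − 389.5) / (275 − 0) = +0.0003636
∂h/∂y = (389.3 − 389.5) / (-330 − 0) = +0.0006061
Flow direction (−∇h) has components (-0.0003636 E, -0.0006061 N).
Azimuth = atan2(E, N) = atan2(-0.0003636, -0.0006061) = 211.0° ≈ 211°.

211°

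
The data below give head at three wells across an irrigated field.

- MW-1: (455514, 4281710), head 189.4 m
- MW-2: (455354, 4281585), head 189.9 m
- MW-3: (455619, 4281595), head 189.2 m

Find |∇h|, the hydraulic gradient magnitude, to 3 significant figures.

0.00270

Differences from MW-1: to MW-2 (Δx, Δy, Δh) = (-160, -125, +0.5); to MW-3 = (105, -115, -0.2).
Determinant of the coordinate differences = (-160)·(-115) − 105·(-125) = 31525.
∂h/∂x = [(+0.5)·(-115) − (-0.2)·(-125)] / 31525 = -0.002617
∂h/∂y = [(-160)·(-0.2) − 105·(+0.5)] / 31525 = -0.0006503
|∇h| = √(-0.002617² + -0.0006503²) = 0.002697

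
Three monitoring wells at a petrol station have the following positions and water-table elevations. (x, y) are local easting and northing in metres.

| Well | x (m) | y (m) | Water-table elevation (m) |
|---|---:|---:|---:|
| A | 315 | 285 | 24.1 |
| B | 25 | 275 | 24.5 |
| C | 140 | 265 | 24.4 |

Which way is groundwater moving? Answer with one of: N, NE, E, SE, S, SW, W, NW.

Three-point gradient (reference A): Δ to B = (-290, -10, +0.4), Δ to C = (-175, -20, +0.3).
∂h/∂x = -0.001235, ∂h/∂y = -0.004198 (det = 4050).
Flow = −∇h = (+0.001235 east, +0.004198 north), which points north.

N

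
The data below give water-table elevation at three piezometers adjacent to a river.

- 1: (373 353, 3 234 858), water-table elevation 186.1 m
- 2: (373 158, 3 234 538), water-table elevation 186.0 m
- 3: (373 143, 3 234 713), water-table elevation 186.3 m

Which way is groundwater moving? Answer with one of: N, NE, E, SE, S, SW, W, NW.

SE

With h = a·x + b·y + c and 1 as origin, the differences give:
  (-195)·a + (-320)·b = -0.1
  (-210)·a + (-145)·b = +0.2
Eliminate b (×(-145) and ×(-320), subtract): -38925·a = 78.50 → a = ∂h/∂x = -0.002017
Back-substitute: b = ∂h/∂y = +0.001541.
Flow = −∇h = (+0.002017 east, -0.001541 north), which points southeast.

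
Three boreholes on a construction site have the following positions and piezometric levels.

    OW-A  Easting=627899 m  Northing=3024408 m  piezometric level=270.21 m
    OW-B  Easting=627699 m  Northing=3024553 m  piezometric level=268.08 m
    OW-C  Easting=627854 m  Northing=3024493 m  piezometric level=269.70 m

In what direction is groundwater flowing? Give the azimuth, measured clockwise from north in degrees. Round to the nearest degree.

Taking OW-A as reference: OW-B−OW-A = (-200, 145, -2.13); OW-C−OW-A = (-45, 85, -0.51).
Solve a·Δx + b·Δy = Δh: det = (-200)·85 − (-45)·145 = -10475.
∂h/∂x = [(-2.13)·85 − (-0.51)·145] / -10475 = +0.01022
∂h/∂y = [(-200)·(-0.51) − (-45)·(-2.13)] / -10475 = -0.0005871
Flow direction (−∇h) has components (-0.01022 E, +0.0005871 N).
Azimuth = atan2(E, N) = atan2(-0.01022, +0.0005871) = 273.3° ≈ 273°.

273°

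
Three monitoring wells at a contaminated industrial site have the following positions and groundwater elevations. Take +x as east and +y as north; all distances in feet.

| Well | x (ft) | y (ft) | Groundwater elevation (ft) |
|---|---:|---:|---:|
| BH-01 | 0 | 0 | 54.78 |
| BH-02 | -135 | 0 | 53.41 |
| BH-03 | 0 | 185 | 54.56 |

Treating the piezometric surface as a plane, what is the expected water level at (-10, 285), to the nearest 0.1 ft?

∂h/∂x = (53.41 − 54.78) / (-135 − 0) = +0.01015
∂h/∂y = (54.56 − 54.78) / (185 − 0) = -0.001189
h(-10, 285) = 54.78 + (+0.01015)·(-10) + (-0.001189)·(285) = 54.78 -0.101 -0.339 = 54.340 ft.

54.3 ft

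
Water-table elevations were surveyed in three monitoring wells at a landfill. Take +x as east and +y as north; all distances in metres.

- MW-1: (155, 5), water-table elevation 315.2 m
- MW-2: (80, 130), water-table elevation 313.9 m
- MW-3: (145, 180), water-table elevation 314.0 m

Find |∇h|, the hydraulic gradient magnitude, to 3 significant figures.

Differences from MW-1: to MW-2 (Δx, Δy, Δh) = (-75, 125, -1.3); to MW-3 = (-10, 175, -1.2).
Solve a·Δx + b·Δy = Δh: det = (-75)·175 − (-10)·125 = -11875.
∂h/∂x = [(-1.3)·175 − (-1.2)·125] / -11875 = +0.006526
∂h/∂y = [(-75)·(-1.2) − (-10)·(-1.3)] / -11875 = -0.006484
|∇h| = √(0.006526² + -0.006484²) = 0.0092

0.00920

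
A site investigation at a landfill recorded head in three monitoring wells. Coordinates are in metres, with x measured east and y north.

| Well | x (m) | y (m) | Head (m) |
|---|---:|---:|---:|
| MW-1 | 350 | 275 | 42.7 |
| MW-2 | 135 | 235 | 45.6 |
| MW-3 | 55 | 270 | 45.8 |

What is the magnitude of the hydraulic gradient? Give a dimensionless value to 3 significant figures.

Taking MW-1 as reference: MW-2−MW-1 = (-215, -40, +2.9); MW-3−MW-1 = (-295, -5, +3.1).
Determinant of the coordinate differences = (-215)·(-5) − (-295)·(-40) = -10725.
∂h/∂x = [(+2.9)·(-5) − (+3.1)·(-40)] / -10725 = -0.01021
∂h/∂y = [(-215)·(+3.1) − (-295)·(+2.9)] / -10725 = -0.01762
|∇h| = √(-0.01021² + -0.01762²) = 0.02036

0.0204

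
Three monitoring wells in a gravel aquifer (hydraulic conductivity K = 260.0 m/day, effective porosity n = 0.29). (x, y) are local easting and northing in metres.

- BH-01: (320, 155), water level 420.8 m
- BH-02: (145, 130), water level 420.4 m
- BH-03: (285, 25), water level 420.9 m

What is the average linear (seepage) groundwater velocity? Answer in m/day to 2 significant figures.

2.6 m/day

With h = a·x + b·y + c and BH-01 as origin, the differences give:
  (-175)·a + (-25)·b = -0.4
  (-35)·a + (-130)·b = +0.1
Eliminate b (×(-130) and ×(-25), subtract): 21875·a = 54.50 → a = ∂h/∂x = +0.002491
Back-substitute: b = ∂h/∂y = -0.001440.
|∇h| = √(0.002491² + -0.001440²) = 0.002877
Seepage velocity v = K·i/n = 260.0 × 0.002877 / 0.29 = 2.579 m/day.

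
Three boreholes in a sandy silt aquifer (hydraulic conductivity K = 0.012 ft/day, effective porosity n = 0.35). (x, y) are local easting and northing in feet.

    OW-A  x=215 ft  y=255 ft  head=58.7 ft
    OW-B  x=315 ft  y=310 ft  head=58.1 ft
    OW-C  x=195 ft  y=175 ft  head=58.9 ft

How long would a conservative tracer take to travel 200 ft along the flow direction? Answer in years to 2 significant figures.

With h = a·x + b·y + c and OW-A as origin, the differences give:
  100·a + 55·b = -0.6
  (-20)·a + (-80)·b = +0.2
Eliminate b (×(-80) and ×55, subtract): -6900·a = 37.00 → a = ∂h/∂x = -0.005362
Back-substitute: b = ∂h/∂y = -0.001159.
|∇h| = √(-0.005362² + -0.001159²) = 0.005486
Seepage velocity v = K·i/n = 0.012 × 0.005486 / 0.35 = 0.0001881 ft/day.
t = 200 / 0.0001881 = 1.063e+06 days = 2.91e+03 years.

2900 years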